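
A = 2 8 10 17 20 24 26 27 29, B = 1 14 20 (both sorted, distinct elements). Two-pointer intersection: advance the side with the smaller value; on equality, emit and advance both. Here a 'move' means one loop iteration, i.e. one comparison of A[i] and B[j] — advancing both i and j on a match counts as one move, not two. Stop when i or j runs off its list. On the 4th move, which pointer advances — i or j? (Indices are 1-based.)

i=1 j=1: 2>1, j++
i=1 j=2: 2<14, i++
i=2 j=2: 8<14, i++
i=3 j=2: 10<14, i++

i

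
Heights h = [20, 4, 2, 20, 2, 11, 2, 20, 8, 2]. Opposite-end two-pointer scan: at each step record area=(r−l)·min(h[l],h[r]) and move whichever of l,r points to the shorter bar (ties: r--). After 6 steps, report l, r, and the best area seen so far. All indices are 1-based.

[1,10] min(20,2)*9=18 best=18 * → r--
[1,9] min(20,8)*8=64 best=64 * → r--
[1,8] min(20,20)*7=140 best=140 * → r--
[1,7] min(20,2)*6=12 best=140 → r--
[1,6] min(20,11)*5=55 best=140 → r--
[1,5] min(20,2)*4=8 best=140 → r--

l=1, r=4, best area=140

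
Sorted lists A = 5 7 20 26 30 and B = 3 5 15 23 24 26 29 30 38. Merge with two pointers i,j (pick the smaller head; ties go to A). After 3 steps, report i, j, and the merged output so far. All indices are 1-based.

i=2, j=3, merged so far=[3, 5, 5]

[i=1,j=1] A[i]=5>B[j]=3 take 3 → j++
[i=1,j=2] A[i]=5<=B[j]=5 take 5 → i++
[i=2,j=2] A[i]=7>B[j]=5 take 5 → j++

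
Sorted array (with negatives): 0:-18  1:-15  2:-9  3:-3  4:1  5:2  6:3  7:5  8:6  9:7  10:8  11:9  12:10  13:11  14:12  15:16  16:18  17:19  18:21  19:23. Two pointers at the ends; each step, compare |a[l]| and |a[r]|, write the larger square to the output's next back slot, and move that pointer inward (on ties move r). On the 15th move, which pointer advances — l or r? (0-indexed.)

[0,19] |-18|<=|23| out[19]=529 → r--
[0,18] |-18|<=|21| out[18]=441 → r--
[0,17] |-18|<=|19| out[17]=361 → r--
[0,16] |-18|<=|18| out[16]=324 → r--
[0,15] |-18|>|16| out[15]=324 → l++
[1,15] |-15|<=|16| out[14]=256 → r--
[1,14] |-15|>|12| out[13]=225 → l++
[2,14] |-9|<=|12| out[12]=144 → r--
[2,13] |-9|<=|11| out[11]=121 → r--
[2,12] |-9|<=|10| out[10]=100 → r--
[2,11] |-9|<=|9| out[9]=81 → r--
[2,10] |-9|>|8| out[8]=81 → l++
[3,10] |-3|<=|8| out[7]=64 → r--
[3,9] |-3|<=|7| out[6]=49 → r--
[3,8] |-3|<=|6| out[5]=36 → r--

r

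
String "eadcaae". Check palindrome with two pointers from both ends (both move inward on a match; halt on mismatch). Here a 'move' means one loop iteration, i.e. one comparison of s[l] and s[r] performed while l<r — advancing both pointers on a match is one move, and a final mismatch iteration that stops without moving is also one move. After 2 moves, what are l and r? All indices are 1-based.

l=3, r=5

l=1 r=7: 'e'=='e', l++,r--
l=2 r=6: 'a'=='a', l++,r--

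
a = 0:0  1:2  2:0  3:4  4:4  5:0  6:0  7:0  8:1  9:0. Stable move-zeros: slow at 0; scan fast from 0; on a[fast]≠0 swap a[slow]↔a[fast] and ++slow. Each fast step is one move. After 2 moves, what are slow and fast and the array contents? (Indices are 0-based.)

slow=1, fast=2, a=[2, 0, 0, 4, 4, 0, 0, 0, 1, 0]

(s=0,f=0) a[fast]=0 → fast++
(s=0,f=1) a[fast]=2≠0 swap→a[0]=2 → slow++,fast++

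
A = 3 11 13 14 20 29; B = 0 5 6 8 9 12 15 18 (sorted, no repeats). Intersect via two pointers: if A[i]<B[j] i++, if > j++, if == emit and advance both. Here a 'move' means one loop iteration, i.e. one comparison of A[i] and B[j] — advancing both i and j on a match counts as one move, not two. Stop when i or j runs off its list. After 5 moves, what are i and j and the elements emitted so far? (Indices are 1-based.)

i=2, j=5, emitted=[]

[i=1,j=1] 3>0 → j++
[i=1,j=2] 3<5 → i++
[i=2,j=2] 11>5 → j++
[i=2,j=3] 11>6 → j++
[i=2,j=4] 11>8 → j++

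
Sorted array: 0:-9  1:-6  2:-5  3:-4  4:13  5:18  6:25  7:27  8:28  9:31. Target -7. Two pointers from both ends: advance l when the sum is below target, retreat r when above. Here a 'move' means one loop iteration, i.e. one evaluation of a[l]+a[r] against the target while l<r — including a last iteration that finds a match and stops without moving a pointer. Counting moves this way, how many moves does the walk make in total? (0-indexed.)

[0,9] -9+31=22 >-7 → r--
[0,8] -9+28=19 >-7 → r--
[0,7] -9+27=18 >-7 → r--
[0,6] -9+25=16 >-7 → r--
[0,5] -9+18=9 >-7 → r--
[0,4] -9+13=4 >-7 → r--
[0,3] -9+-4=-13 <-7 → l++
[1,3] -6+-4=-10 <-7 → l++
[2,3] -5+-4=-9 <-7 → l++

9 moves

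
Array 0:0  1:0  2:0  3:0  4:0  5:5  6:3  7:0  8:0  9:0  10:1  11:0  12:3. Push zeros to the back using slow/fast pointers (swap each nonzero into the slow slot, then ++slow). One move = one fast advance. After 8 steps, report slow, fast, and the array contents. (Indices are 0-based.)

slow=0 fast=0: a[fast]=0, fast++
slow=0 fast=1: a[fast]=0, fast++
slow=0 fast=2: a[fast]=0, fast++
slow=0 fast=3: a[fast]=0, fast++
slow=0 fast=4: a[fast]=0, fast++
slow=0 fast=5: a[fast]=5≠0 swap→a[0]=5, slow++,fast++
slow=1 fast=6: a[fast]=3≠0 swap→a[1]=3, slow++,fast++
slow=2 fast=7: a[fast]=0, fast++

slow=2, fast=8, a=[5, 3, 0, 0, 0, 0, 0, 0, 0, 0, 1, 0, 3]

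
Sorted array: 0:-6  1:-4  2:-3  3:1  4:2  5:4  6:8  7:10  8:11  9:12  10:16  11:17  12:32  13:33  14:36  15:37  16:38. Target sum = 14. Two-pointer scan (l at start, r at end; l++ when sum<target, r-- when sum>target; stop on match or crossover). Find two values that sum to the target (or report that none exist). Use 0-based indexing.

(-3, 17)

[0,16] -6+38=32 >14 → r--
[0,15] -6+37=31 >14 → r--
[0,14] -6+36=30 >14 → r--
[0,13] -6+33=27 >14 → r--
[0,12] -6+32=26 >14 → r--
[0,11] -6+17=11 <14 → l++
[1,11] -4+17=13 <14 → l++
[2,11] -3+17=14 → found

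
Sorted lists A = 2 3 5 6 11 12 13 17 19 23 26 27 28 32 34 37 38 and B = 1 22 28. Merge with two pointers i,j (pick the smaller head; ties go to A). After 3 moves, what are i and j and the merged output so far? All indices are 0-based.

[i=0,j=0] A[i]=2>B[j]=1 take 1 → j++
[i=0,j=1] A[i]=2<=B[j]=22 take 2 → i++
[i=1,j=1] A[i]=3<=B[j]=22 take 3 → i++

i=2, j=1, merged so far=[1, 2, 3]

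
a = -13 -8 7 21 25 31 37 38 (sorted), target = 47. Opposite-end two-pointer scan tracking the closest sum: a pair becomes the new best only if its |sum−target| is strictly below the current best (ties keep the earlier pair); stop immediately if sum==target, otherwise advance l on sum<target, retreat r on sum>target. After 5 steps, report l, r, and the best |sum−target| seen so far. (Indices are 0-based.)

[0,7] -13+38=25 d=22 * → l++
[1,7] -8+38=30 d=17 * → l++
[2,7] 7+38=45 d=2 * → l++
[3,7] 21+38=59 d=12 → r--
[3,6] 21+37=58 d=11 → r--

l=3, r=5, best |Δ|=2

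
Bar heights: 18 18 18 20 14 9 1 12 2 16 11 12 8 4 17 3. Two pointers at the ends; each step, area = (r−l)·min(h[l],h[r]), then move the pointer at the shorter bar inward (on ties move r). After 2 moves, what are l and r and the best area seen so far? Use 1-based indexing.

l=1, r=14, best area=238

[1,16] min(18,3)*15=45 best=45 * → r--
[1,15] min(18,17)*14=238 best=238 * → r--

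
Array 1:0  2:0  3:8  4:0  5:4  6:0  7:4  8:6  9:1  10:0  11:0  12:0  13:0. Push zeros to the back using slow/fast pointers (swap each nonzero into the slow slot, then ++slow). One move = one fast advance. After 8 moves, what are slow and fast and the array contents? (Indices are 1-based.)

slow=5, fast=9, a=[8, 4, 4, 6, 0, 0, 0, 0, 1, 0, 0, 0, 0]

(s=1,f=1) a[fast]=0 → fast++
(s=1,f=2) a[fast]=0 → fast++
(s=1,f=3) a[fast]=8≠0 swap→a[1]=8 → slow++,fast++
(s=2,f=4) a[fast]=0 → fast++
(s=2,f=5) a[fast]=4≠0 swap→a[2]=4 → slow++,fast++
(s=3,f=6) a[fast]=0 → fast++
(s=3,f=7) a[fast]=4≠0 swap→a[3]=4 → slow++,fast++
(s=4,f=8) a[fast]=6≠0 swap→a[4]=6 → slow++,fast++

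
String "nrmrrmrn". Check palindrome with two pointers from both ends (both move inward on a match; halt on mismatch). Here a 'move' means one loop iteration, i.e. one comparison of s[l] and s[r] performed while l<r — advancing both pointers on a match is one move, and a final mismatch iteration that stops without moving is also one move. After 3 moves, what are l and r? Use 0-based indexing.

l=0 r=7: 'n'=='n', l++,r--
l=1 r=6: 'r'=='r', l++,r--
l=2 r=5: 'm'=='m', l++,r--

l=3, r=4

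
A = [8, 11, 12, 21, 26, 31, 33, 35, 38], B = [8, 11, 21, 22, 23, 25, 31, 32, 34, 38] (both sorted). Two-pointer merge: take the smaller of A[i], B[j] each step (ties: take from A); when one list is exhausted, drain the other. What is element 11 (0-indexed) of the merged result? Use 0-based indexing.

merged[11] = 31

i=0 j=0: A[i]=8<=B[j]=8 take 8, i++
i=1 j=0: A[i]=11>B[j]=8 take 8, j++
i=1 j=1: A[i]=11<=B[j]=11 take 11, i++
i=2 j=1: A[i]=12>B[j]=11 take 11, j++
i=2 j=2: A[i]=12<=B[j]=21 take 12, i++
i=3 j=2: A[i]=21<=B[j]=21 take 21, i++
i=4 j=2: A[i]=26>B[j]=21 take 21, j++
i=4 j=3: A[i]=26>B[j]=22 take 22, j++
i=4 j=4: A[i]=26>B[j]=23 take 23, j++
i=4 j=5: A[i]=26>B[j]=25 take 25, j++
i=4 j=6: A[i]=26<=B[j]=31 take 26, i++
i=5 j=6: A[i]=31<=B[j]=31 take 31, i++
i=6 j=6: A[i]=33>B[j]=31 take 31, j++
i=6 j=7: A[i]=33>B[j]=32 take 32, j++
i=6 j=8: A[i]=33<=B[j]=34 take 33, i++
i=7 j=8: A[i]=35>B[j]=34 take 34, j++
i=7 j=9: A[i]=35<=B[j]=38 take 35, i++
i=8 j=9: A[i]=38<=B[j]=38 take 38, i++
i=9 j=9: A done, take B[j]=38, j++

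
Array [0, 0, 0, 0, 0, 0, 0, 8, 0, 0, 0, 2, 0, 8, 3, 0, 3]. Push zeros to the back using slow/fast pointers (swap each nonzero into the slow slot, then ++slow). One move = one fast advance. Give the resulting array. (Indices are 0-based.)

[8, 2, 8, 3, 3, 0, 0, 0, 0, 0, 0, 0, 0, 0, 0, 0, 0]

slow=0 fast=0: a[fast]=0, fast++
slow=0 fast=1: a[fast]=0, fast++
slow=0 fast=2: a[fast]=0, fast++
slow=0 fast=3: a[fast]=0, fast++
slow=0 fast=4: a[fast]=0, fast++
slow=0 fast=5: a[fast]=0, fast++
slow=0 fast=6: a[fast]=0, fast++
slow=0 fast=7: a[fast]=8≠0 swap→a[0]=8, slow++,fast++
slow=1 fast=8: a[fast]=0, fast++
slow=1 fast=9: a[fast]=0, fast++
slow=1 fast=10: a[fast]=0, fast++
slow=1 fast=11: a[fast]=2≠0 swap→a[1]=2, slow++,fast++
slow=2 fast=12: a[fast]=0, fast++
slow=2 fast=13: a[fast]=8≠0 swap→a[2]=8, slow++,fast++
slow=3 fast=14: a[fast]=3≠0 swap→a[3]=3, slow++,fast++
slow=4 fast=15: a[fast]=0, fast++
slow=4 fast=16: a[fast]=3≠0 swap→a[4]=3, slow++,fast++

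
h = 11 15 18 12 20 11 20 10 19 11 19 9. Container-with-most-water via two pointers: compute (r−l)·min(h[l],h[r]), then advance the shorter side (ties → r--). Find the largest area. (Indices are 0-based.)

[0,11] min(11,9)*11=99 best=99 * → r--
[0,10] min(11,19)*10=110 best=110 * → l++
[1,10] min(15,19)*9=135 best=135 * → l++
[2,10] min(18,19)*8=144 best=144 * → l++
[3,10] min(12,19)*7=84 best=144 → l++
[4,10] min(20,19)*6=114 best=144 → r--
[4,9] min(20,11)*5=55 best=144 → r--
[4,8] min(20,19)*4=76 best=144 → r--
[4,7] min(20,10)*3=30 best=144 → r--
[4,6] min(20,20)*2=40 best=144 → r--
[4,5] min(20,11)*1=11 best=144 → r--

max area = 144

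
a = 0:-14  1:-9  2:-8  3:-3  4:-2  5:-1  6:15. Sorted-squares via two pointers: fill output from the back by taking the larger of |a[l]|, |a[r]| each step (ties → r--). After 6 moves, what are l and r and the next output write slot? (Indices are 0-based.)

l=5, r=5, next write slot=0

[0,6] |-14|<=|15| out[6]=225 → r--
[0,5] |-14|>|-1| out[5]=196 → l++
[1,5] |-9|>|-1| out[4]=81 → l++
[2,5] |-8|>|-1| out[3]=64 → l++
[3,5] |-3|>|-1| out[2]=9 → l++
[4,5] |-2|>|-1| out[1]=4 → l++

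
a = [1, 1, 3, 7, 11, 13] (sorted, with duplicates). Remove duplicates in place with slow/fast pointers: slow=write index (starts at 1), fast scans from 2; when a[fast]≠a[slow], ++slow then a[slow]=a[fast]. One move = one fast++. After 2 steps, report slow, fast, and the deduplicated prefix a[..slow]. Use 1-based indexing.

(s=1,f=2) a[fast]=1=a[slow] dup → fast++
(s=1,f=3) a[fast]=3≠a[slow]=1 write a[2]=3 → slow++,fast++

slow=2, fast=4, prefix=[1, 3]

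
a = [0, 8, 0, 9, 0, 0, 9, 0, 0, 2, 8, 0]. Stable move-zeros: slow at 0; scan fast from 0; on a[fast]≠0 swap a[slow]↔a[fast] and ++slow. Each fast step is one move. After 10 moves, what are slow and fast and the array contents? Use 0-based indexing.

slow=0 fast=0: a[fast]=0, fast++
slow=0 fast=1: a[fast]=8≠0 swap→a[0]=8, slow++,fast++
slow=1 fast=2: a[fast]=0, fast++
slow=1 fast=3: a[fast]=9≠0 swap→a[1]=9, slow++,fast++
slow=2 fast=4: a[fast]=0, fast++
slow=2 fast=5: a[fast]=0, fast++
slow=2 fast=6: a[fast]=9≠0 swap→a[2]=9, slow++,fast++
slow=3 fast=7: a[fast]=0, fast++
slow=3 fast=8: a[fast]=0, fast++
slow=3 fast=9: a[fast]=2≠0 swap→a[3]=2, slow++,fast++

slow=4, fast=10, a=[8, 9, 9, 2, 0, 0, 0, 0, 0, 0, 8, 0]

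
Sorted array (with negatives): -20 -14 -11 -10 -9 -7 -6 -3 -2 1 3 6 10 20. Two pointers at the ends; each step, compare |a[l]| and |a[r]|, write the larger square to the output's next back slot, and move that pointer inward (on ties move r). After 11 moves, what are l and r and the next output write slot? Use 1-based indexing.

l=8, r=10, next write slot=3

l=1 r=14: |-20|<=|20| out[14]=400, r--
l=1 r=13: |-20|>|10| out[13]=400, l++
l=2 r=13: |-14|>|10| out[12]=196, l++
l=3 r=13: |-11|>|10| out[11]=121, l++
l=4 r=13: |-10|<=|10| out[10]=100, r--
l=4 r=12: |-10|>|6| out[9]=100, l++
l=5 r=12: |-9|>|6| out[8]=81, l++
l=6 r=12: |-7|>|6| out[7]=49, l++
l=7 r=12: |-6|<=|6| out[6]=36, r--
l=7 r=11: |-6|>|3| out[5]=36, l++
l=8 r=11: |-3|<=|3| out[4]=9, r--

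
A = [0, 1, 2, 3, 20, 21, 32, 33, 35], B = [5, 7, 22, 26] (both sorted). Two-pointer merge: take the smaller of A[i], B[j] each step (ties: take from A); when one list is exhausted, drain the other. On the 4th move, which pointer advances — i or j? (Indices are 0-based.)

[i=0,j=0] A[i]=0<=B[j]=5 take 0 → i++
[i=1,j=0] A[i]=1<=B[j]=5 take 1 → i++
[i=2,j=0] A[i]=2<=B[j]=5 take 2 → i++
[i=3,j=0] A[i]=3<=B[j]=5 take 3 → i++

i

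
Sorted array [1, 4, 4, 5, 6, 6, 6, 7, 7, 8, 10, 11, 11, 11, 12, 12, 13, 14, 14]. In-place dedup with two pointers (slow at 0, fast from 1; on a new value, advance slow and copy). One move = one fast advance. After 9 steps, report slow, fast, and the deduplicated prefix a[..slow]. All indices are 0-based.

slow=5, fast=10, prefix=[1, 4, 5, 6, 7, 8]

slow=0 fast=1: a[fast]=4≠a[slow]=1 write a[1]=4, slow++,fast++
slow=1 fast=2: a[fast]=4=a[slow] dup, fast++
slow=1 fast=3: a[fast]=5≠a[slow]=4 write a[2]=5, slow++,fast++
slow=2 fast=4: a[fast]=6≠a[slow]=5 write a[3]=6, slow++,fast++
slow=3 fast=5: a[fast]=6=a[slow] dup, fast++
slow=3 fast=6: a[fast]=6=a[slow] dup, fast++
slow=3 fast=7: a[fast]=7≠a[slow]=6 write a[4]=7, slow++,fast++
slow=4 fast=8: a[fast]=7=a[slow] dup, fast++
slow=4 fast=9: a[fast]=8≠a[slow]=7 write a[5]=8, slow++,fast++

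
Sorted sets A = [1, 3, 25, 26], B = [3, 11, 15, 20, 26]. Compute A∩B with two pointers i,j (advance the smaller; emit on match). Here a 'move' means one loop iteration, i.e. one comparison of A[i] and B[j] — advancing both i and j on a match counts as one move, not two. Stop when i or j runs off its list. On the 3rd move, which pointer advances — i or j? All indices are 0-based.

[i=0,j=0] 1<3 → i++
[i=1,j=0] 3==3 emit → i++,j++
[i=2,j=1] 25>11 → j++

j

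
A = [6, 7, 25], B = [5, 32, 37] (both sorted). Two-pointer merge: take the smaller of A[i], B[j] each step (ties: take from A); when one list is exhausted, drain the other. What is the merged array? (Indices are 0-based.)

[5, 6, 7, 25, 32, 37]

[i=0,j=0] A[i]=6>B[j]=5 take 5 → j++
[i=0,j=1] A[i]=6<=B[j]=32 take 6 → i++
[i=1,j=1] A[i]=7<=B[j]=32 take 7 → i++
[i=2,j=1] A[i]=25<=B[j]=32 take 25 → i++
[i=3,j=1] A done, take B[j]=32 → j++
[i=3,j=2] A done, take B[j]=37 → j++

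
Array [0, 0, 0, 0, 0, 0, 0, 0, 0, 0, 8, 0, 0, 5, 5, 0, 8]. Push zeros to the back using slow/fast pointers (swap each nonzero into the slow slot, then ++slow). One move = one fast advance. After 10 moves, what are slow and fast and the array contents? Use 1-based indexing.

slow=1, fast=11, a=[0, 0, 0, 0, 0, 0, 0, 0, 0, 0, 8, 0, 0, 5, 5, 0, 8]

slow=1 fast=1: a[fast]=0, fast++
slow=1 fast=2: a[fast]=0, fast++
slow=1 fast=3: a[fast]=0, fast++
slow=1 fast=4: a[fast]=0, fast++
slow=1 fast=5: a[fast]=0, fast++
slow=1 fast=6: a[fast]=0, fast++
slow=1 fast=7: a[fast]=0, fast++
slow=1 fast=8: a[fast]=0, fast++
slow=1 fast=9: a[fast]=0, fast++
slow=1 fast=10: a[fast]=0, fast++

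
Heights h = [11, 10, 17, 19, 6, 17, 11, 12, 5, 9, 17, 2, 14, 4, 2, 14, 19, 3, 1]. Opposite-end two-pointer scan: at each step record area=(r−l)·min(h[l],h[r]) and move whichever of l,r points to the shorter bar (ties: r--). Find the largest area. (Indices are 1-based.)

max area = 247

l=1 r=19: min(11,1)*18=18 best=18 *, r--
l=1 r=18: min(11,3)*17=51 best=51 *, r--
l=1 r=17: min(11,19)*16=176 best=176 *, l++
l=2 r=17: min(10,19)*15=150 best=176, l++
l=3 r=17: min(17,19)*14=238 best=238 *, l++
l=4 r=17: min(19,19)*13=247 best=247 *, r--
l=4 r=16: min(19,14)*12=168 best=247, r--
l=4 r=15: min(19,2)*11=22 best=247, r--
l=4 r=14: min(19,4)*10=40 best=247, r--
l=4 r=13: min(19,14)*9=126 best=247, r--
l=4 r=12: min(19,2)*8=16 best=247, r--
l=4 r=11: min(19,17)*7=119 best=247, r--
l=4 r=10: min(19,9)*6=54 best=247, r--
l=4 r=9: min(19,5)*5=25 best=247, r--
l=4 r=8: min(19,12)*4=48 best=247, r--
l=4 r=7: min(19,11)*3=33 best=247, r--
l=4 r=6: min(19,17)*2=34 best=247, r--
l=4 r=5: min(19,6)*1=6 best=247, r--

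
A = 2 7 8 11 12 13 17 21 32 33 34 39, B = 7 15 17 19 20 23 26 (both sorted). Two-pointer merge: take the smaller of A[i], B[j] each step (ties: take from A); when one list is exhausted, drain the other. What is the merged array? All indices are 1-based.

[2, 7, 7, 8, 11, 12, 13, 15, 17, 17, 19, 20, 21, 23, 26, 32, 33, 34, 39]

i=1 j=1: A[i]=2<=B[j]=7 take 2, i++
i=2 j=1: A[i]=7<=B[j]=7 take 7, i++
i=3 j=1: A[i]=8>B[j]=7 take 7, j++
i=3 j=2: A[i]=8<=B[j]=15 take 8, i++
i=4 j=2: A[i]=11<=B[j]=15 take 11, i++
i=5 j=2: A[i]=12<=B[j]=15 take 12, i++
i=6 j=2: A[i]=13<=B[j]=15 take 13, i++
i=7 j=2: A[i]=17>B[j]=15 take 15, j++
i=7 j=3: A[i]=17<=B[j]=17 take 17, i++
i=8 j=3: A[i]=21>B[j]=17 take 17, j++
i=8 j=4: A[i]=21>B[j]=19 take 19, j++
i=8 j=5: A[i]=21>B[j]=20 take 20, j++
i=8 j=6: A[i]=21<=B[j]=23 take 21, i++
i=9 j=6: A[i]=32>B[j]=23 take 23, j++
i=9 j=7: A[i]=32>B[j]=26 take 26, j++
i=9 j=8: B done, take A[i]=32, i++
i=10 j=8: B done, take A[i]=33, i++
i=11 j=8: B done, take A[i]=34, i++
i=12 j=8: B done, take A[i]=39, i++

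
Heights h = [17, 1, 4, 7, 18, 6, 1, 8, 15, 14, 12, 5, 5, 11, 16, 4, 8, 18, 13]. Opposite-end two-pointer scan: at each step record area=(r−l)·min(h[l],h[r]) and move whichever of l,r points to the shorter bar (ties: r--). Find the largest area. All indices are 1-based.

max area = 289

l=1 r=19: min(17,13)*18=234 best=234 *, r--
l=1 r=18: min(17,18)*17=289 best=289 *, l++
l=2 r=18: min(1,18)*16=16 best=289, l++
l=3 r=18: min(4,18)*15=60 best=289, l++
l=4 r=18: min(7,18)*14=98 best=289, l++
l=5 r=18: min(18,18)*13=234 best=289, r--
l=5 r=17: min(18,8)*12=96 best=289, r--
l=5 r=16: min(18,4)*11=44 best=289, r--
l=5 r=15: min(18,16)*10=160 best=289, r--
l=5 r=14: min(18,11)*9=99 best=289, r--
l=5 r=13: min(18,5)*8=40 best=289, r--
l=5 r=12: min(18,5)*7=35 best=289, r--
l=5 r=11: min(18,12)*6=72 best=289, r--
l=5 r=10: min(18,14)*5=70 best=289, r--
l=5 r=9: min(18,15)*4=60 best=289, r--
l=5 r=8: min(18,8)*3=24 best=289, r--
l=5 r=7: min(18,1)*2=2 best=289, r--
l=5 r=6: min(18,6)*1=6 best=289, r--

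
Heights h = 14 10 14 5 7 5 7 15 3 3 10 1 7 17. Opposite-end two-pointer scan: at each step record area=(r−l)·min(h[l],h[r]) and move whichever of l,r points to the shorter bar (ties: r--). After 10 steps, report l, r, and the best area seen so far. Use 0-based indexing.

l=0 r=13: min(14,17)*13=182 best=182 *, l++
l=1 r=13: min(10,17)*12=120 best=182, l++
l=2 r=13: min(14,17)*11=154 best=182, l++
l=3 r=13: min(5,17)*10=50 best=182, l++
l=4 r=13: min(7,17)*9=63 best=182, l++
l=5 r=13: min(5,17)*8=40 best=182, l++
l=6 r=13: min(7,17)*7=49 best=182, l++
l=7 r=13: min(15,17)*6=90 best=182, l++
l=8 r=13: min(3,17)*5=15 best=182, l++
l=9 r=13: min(3,17)*4=12 best=182, l++

l=10, r=13, best area=182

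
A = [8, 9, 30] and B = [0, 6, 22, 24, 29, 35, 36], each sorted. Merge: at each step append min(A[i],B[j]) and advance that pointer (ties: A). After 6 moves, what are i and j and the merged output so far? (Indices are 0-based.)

i=2, j=4, merged so far=[0, 6, 8, 9, 22, 24]

i=0 j=0: A[i]=8>B[j]=0 take 0, j++
i=0 j=1: A[i]=8>B[j]=6 take 6, j++
i=0 j=2: A[i]=8<=B[j]=22 take 8, i++
i=1 j=2: A[i]=9<=B[j]=22 take 9, i++
i=2 j=2: A[i]=30>B[j]=22 take 22, j++
i=2 j=3: A[i]=30>B[j]=24 take 24, j++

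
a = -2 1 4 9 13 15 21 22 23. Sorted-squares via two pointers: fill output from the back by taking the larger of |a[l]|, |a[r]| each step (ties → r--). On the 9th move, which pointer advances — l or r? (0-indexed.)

r

[0,8] |-2|<=|23| out[8]=529 → r--
[0,7] |-2|<=|22| out[7]=484 → r--
[0,6] |-2|<=|21| out[6]=441 → r--
[0,5] |-2|<=|15| out[5]=225 → r--
[0,4] |-2|<=|13| out[4]=169 → r--
[0,3] |-2|<=|9| out[3]=81 → r--
[0,2] |-2|<=|4| out[2]=16 → r--
[0,1] |-2|>|1| out[1]=4 → l++
[1,1] |1|<=|1| out[0]=1 → r--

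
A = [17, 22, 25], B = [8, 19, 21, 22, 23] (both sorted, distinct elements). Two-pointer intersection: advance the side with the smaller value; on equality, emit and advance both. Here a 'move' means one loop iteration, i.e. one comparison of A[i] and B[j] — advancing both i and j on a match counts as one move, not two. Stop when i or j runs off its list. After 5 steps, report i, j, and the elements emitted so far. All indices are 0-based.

i=2, j=4, emitted=[22]

[i=0,j=0] 17>8 → j++
[i=0,j=1] 17<19 → i++
[i=1,j=1] 22>19 → j++
[i=1,j=2] 22>21 → j++
[i=1,j=3] 22==22 emit → i++,j++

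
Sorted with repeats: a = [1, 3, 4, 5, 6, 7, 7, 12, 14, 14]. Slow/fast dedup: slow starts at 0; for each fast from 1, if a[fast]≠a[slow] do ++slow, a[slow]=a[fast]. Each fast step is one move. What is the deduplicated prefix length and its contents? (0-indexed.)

(s=0,f=1) a[fast]=3≠a[slow]=1 write a[1]=3 → slow++,fast++
(s=1,f=2) a[fast]=4≠a[slow]=3 write a[2]=4 → slow++,fast++
(s=2,f=3) a[fast]=5≠a[slow]=4 write a[3]=5 → slow++,fast++
(s=3,f=4) a[fast]=6≠a[slow]=5 write a[4]=6 → slow++,fast++
(s=4,f=5) a[fast]=7≠a[slow]=6 write a[5]=7 → slow++,fast++
(s=5,f=6) a[fast]=7=a[slow] dup → fast++
(s=5,f=7) a[fast]=12≠a[slow]=7 write a[6]=12 → slow++,fast++
(s=6,f=8) a[fast]=14≠a[slow]=12 write a[7]=14 → slow++,fast++
(s=7,f=9) a[fast]=14=a[slow] dup → fast++

length 8; prefix = [1, 3, 4, 5, 6, 7, 12, 14]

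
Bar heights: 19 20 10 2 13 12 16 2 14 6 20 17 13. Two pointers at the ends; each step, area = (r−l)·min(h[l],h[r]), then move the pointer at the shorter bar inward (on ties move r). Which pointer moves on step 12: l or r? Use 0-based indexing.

r

[0,12] min(19,13)*12=156 best=156 * → r--
[0,11] min(19,17)*11=187 best=187 * → r--
[0,10] min(19,20)*10=190 best=190 * → l++
[1,10] min(20,20)*9=180 best=190 → r--
[1,9] min(20,6)*8=48 best=190 → r--
[1,8] min(20,14)*7=98 best=190 → r--
[1,7] min(20,2)*6=12 best=190 → r--
[1,6] min(20,16)*5=80 best=190 → r--
[1,5] min(20,12)*4=48 best=190 → r--
[1,4] min(20,13)*3=39 best=190 → r--
[1,3] min(20,2)*2=4 best=190 → r--
[1,2] min(20,10)*1=10 best=190 → r--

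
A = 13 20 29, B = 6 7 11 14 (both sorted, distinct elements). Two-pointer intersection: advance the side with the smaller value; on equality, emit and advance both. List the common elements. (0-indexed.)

intersection = []

[i=0,j=0] 13>6 → j++
[i=0,j=1] 13>7 → j++
[i=0,j=2] 13>11 → j++
[i=0,j=3] 13<14 → i++
[i=1,j=3] 20>14 → j++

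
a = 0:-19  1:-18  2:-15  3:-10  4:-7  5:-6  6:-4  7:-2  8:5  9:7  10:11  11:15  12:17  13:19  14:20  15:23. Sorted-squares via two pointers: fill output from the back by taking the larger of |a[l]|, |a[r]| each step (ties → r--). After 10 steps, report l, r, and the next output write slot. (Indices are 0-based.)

l=0 r=15: |-19|<=|23| out[15]=529, r--
l=0 r=14: |-19|<=|20| out[14]=400, r--
l=0 r=13: |-19|<=|19| out[13]=361, r--
l=0 r=12: |-19|>|17| out[12]=361, l++
l=1 r=12: |-18|>|17| out[11]=324, l++
l=2 r=12: |-15|<=|17| out[10]=289, r--
l=2 r=11: |-15|<=|15| out[9]=225, r--
l=2 r=10: |-15|>|11| out[8]=225, l++
l=3 r=10: |-10|<=|11| out[7]=121, r--
l=3 r=9: |-10|>|7| out[6]=100, l++

l=4, r=9, next write slot=5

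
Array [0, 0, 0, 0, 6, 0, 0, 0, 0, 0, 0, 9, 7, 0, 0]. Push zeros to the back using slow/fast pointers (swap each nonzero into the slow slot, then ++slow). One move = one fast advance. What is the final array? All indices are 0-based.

[6, 9, 7, 0, 0, 0, 0, 0, 0, 0, 0, 0, 0, 0, 0]

slow=0 fast=0: a[fast]=0, fast++
slow=0 fast=1: a[fast]=0, fast++
slow=0 fast=2: a[fast]=0, fast++
slow=0 fast=3: a[fast]=0, fast++
slow=0 fast=4: a[fast]=6≠0 swap→a[0]=6, slow++,fast++
slow=1 fast=5: a[fast]=0, fast++
slow=1 fast=6: a[fast]=0, fast++
slow=1 fast=7: a[fast]=0, fast++
slow=1 fast=8: a[fast]=0, fast++
slow=1 fast=9: a[fast]=0, fast++
slow=1 fast=10: a[fast]=0, fast++
slow=1 fast=11: a[fast]=9≠0 swap→a[1]=9, slow++,fast++
slow=2 fast=12: a[fast]=7≠0 swap→a[2]=7, slow++,fast++
slow=3 fast=13: a[fast]=0, fast++
slow=3 fast=14: a[fast]=0, fast++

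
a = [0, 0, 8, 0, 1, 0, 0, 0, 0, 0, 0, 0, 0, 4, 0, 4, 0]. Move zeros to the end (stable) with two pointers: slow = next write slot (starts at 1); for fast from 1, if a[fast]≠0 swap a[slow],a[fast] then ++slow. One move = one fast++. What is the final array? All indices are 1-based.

slow=1 fast=1: a[fast]=0, fast++
slow=1 fast=2: a[fast]=0, fast++
slow=1 fast=3: a[fast]=8≠0 swap→a[1]=8, slow++,fast++
slow=2 fast=4: a[fast]=0, fast++
slow=2 fast=5: a[fast]=1≠0 swap→a[2]=1, slow++,fast++
slow=3 fast=6: a[fast]=0, fast++
slow=3 fast=7: a[fast]=0, fast++
slow=3 fast=8: a[fast]=0, fast++
slow=3 fast=9: a[fast]=0, fast++
slow=3 fast=10: a[fast]=0, fast++
slow=3 fast=11: a[fast]=0, fast++
slow=3 fast=12: a[fast]=0, fast++
slow=3 fast=13: a[fast]=0, fast++
slow=3 fast=14: a[fast]=4≠0 swap→a[3]=4, slow++,fast++
slow=4 fast=15: a[fast]=0, fast++
slow=4 fast=16: a[fast]=4≠0 swap→a[4]=4, slow++,fast++
slow=5 fast=17: a[fast]=0, fast++

[8, 1, 4, 4, 0, 0, 0, 0, 0, 0, 0, 0, 0, 0, 0, 0, 0]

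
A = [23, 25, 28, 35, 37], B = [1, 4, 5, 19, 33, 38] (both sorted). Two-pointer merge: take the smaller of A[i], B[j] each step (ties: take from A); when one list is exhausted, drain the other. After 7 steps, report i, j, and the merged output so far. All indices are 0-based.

i=3, j=4, merged so far=[1, 4, 5, 19, 23, 25, 28]

[i=0,j=0] A[i]=23>B[j]=1 take 1 → j++
[i=0,j=1] A[i]=23>B[j]=4 take 4 → j++
[i=0,j=2] A[i]=23>B[j]=5 take 5 → j++
[i=0,j=3] A[i]=23>B[j]=19 take 19 → j++
[i=0,j=4] A[i]=23<=B[j]=33 take 23 → i++
[i=1,j=4] A[i]=25<=B[j]=33 take 25 → i++
[i=2,j=4] A[i]=28<=B[j]=33 take 28 → i++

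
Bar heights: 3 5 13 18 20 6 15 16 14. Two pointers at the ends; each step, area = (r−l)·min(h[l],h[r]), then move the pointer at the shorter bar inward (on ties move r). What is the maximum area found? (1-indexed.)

max area = 78

l=1 r=9: min(3,14)*8=24 best=24 *, l++
l=2 r=9: min(5,14)*7=35 best=35 *, l++
l=3 r=9: min(13,14)*6=78 best=78 *, l++
l=4 r=9: min(18,14)*5=70 best=78, r--
l=4 r=8: min(18,16)*4=64 best=78, r--
l=4 r=7: min(18,15)*3=45 best=78, r--
l=4 r=6: min(18,6)*2=12 best=78, r--
l=4 r=5: min(18,20)*1=18 best=78, l++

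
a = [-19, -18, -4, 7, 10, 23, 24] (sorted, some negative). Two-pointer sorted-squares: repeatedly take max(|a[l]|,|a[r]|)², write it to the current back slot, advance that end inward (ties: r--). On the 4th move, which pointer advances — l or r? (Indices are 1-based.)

l

l=1 r=7: |-19|<=|24| out[7]=576, r--
l=1 r=6: |-19|<=|23| out[6]=529, r--
l=1 r=5: |-19|>|10| out[5]=361, l++
l=2 r=5: |-18|>|10| out[4]=324, l++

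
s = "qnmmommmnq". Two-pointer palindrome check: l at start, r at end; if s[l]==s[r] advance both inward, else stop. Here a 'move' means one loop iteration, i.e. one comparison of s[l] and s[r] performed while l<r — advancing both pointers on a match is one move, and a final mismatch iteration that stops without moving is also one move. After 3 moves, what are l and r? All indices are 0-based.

l=0 r=9: 'q'=='q', l++,r--
l=1 r=8: 'n'=='n', l++,r--
l=2 r=7: 'm'=='m', l++,r--

l=3, r=6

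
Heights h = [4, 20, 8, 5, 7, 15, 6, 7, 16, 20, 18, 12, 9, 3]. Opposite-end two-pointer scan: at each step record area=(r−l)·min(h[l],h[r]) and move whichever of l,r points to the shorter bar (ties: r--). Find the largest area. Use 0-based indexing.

l=0 r=13: min(4,3)*13=39 best=39 *, r--
l=0 r=12: min(4,9)*12=48 best=48 *, l++
l=1 r=12: min(20,9)*11=99 best=99 *, r--
l=1 r=11: min(20,12)*10=120 best=120 *, r--
l=1 r=10: min(20,18)*9=162 best=162 *, r--
l=1 r=9: min(20,20)*8=160 best=162, r--
l=1 r=8: min(20,16)*7=112 best=162, r--
l=1 r=7: min(20,7)*6=42 best=162, r--
l=1 r=6: min(20,6)*5=30 best=162, r--
l=1 r=5: min(20,15)*4=60 best=162, r--
l=1 r=4: min(20,7)*3=21 best=162, r--
l=1 r=3: min(20,5)*2=10 best=162, r--
l=1 r=2: min(20,8)*1=8 best=162, r--

max area = 162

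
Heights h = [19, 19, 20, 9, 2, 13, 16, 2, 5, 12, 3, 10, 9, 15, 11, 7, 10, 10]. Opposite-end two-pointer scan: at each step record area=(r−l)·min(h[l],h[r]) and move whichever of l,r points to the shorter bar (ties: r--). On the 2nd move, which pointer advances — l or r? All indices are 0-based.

l=0 r=17: min(19,10)*17=170 best=170 *, r--
l=0 r=16: min(19,10)*16=160 best=170, r--

r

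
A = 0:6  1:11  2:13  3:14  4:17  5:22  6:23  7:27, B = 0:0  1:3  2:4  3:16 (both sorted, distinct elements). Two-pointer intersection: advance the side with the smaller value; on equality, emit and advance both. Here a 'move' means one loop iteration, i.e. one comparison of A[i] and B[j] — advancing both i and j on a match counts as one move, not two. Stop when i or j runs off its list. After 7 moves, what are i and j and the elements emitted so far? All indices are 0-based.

[i=0,j=0] 6>0 → j++
[i=0,j=1] 6>3 → j++
[i=0,j=2] 6>4 → j++
[i=0,j=3] 6<16 → i++
[i=1,j=3] 11<16 → i++
[i=2,j=3] 13<16 → i++
[i=3,j=3] 14<16 → i++

i=4, j=3, emitted=[]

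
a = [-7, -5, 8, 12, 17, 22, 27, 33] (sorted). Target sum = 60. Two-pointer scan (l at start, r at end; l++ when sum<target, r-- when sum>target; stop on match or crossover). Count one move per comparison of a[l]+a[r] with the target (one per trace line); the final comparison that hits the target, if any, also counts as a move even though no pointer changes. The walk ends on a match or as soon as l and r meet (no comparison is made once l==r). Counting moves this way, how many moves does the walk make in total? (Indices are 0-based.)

7 moves

[0,7] -7+33=26 <60 → l++
[1,7] -5+33=28 <60 → l++
[2,7] 8+33=41 <60 → l++
[3,7] 12+33=45 <60 → l++
[4,7] 17+33=50 <60 → l++
[5,7] 22+33=55 <60 → l++
[6,7] 27+33=60 → found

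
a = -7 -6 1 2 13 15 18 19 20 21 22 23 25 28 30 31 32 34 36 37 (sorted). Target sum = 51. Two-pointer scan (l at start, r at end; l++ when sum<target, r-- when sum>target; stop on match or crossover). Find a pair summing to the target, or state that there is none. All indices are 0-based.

(15, 36)

[0,19] -7+37=30 <51 → l++
[1,19] -6+37=31 <51 → l++
[2,19] 1+37=38 <51 → l++
[3,19] 2+37=39 <51 → l++
[4,19] 13+37=50 <51 → l++
[5,19] 15+37=52 >51 → r--
[5,18] 15+36=51 → found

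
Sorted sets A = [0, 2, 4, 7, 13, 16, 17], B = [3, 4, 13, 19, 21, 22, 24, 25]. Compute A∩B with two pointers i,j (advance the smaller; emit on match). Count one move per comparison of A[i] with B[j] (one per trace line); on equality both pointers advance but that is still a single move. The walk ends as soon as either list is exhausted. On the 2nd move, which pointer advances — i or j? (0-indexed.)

i=0 j=0: 0<3, i++
i=1 j=0: 2<3, i++

i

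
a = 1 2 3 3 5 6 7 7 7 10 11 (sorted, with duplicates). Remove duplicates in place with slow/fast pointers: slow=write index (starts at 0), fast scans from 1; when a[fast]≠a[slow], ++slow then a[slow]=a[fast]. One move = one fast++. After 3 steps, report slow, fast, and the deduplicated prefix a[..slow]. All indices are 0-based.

slow=2, fast=4, prefix=[1, 2, 3]

(s=0,f=1) a[fast]=2≠a[slow]=1 write a[1]=2 → slow++,fast++
(s=1,f=2) a[fast]=3≠a[slow]=2 write a[2]=3 → slow++,fast++
(s=2,f=3) a[fast]=3=a[slow] dup → fast++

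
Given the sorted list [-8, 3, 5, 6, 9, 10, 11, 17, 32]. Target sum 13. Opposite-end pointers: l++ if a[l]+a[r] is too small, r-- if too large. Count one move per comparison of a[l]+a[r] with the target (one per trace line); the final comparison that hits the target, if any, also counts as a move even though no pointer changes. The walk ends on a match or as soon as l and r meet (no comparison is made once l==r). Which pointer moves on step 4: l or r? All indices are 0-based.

[0,8] -8+32=24 >13 → r--
[0,7] -8+17=9 <13 → l++
[1,7] 3+17=20 >13 → r--
[1,6] 3+11=14 >13 → r--

r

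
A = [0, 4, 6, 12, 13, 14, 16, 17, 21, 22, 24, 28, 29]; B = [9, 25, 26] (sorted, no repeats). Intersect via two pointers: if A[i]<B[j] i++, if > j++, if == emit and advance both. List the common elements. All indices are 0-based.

[i=0,j=0] 0<9 → i++
[i=1,j=0] 4<9 → i++
[i=2,j=0] 6<9 → i++
[i=3,j=0] 12>9 → j++
[i=3,j=1] 12<25 → i++
[i=4,j=1] 13<25 → i++
[i=5,j=1] 14<25 → i++
[i=6,j=1] 16<25 → i++
[i=7,j=1] 17<25 → i++
[i=8,j=1] 21<25 → i++
[i=9,j=1] 22<25 → i++
[i=10,j=1] 24<25 → i++
[i=11,j=1] 28>25 → j++
[i=11,j=2] 28>26 → j++

intersection = []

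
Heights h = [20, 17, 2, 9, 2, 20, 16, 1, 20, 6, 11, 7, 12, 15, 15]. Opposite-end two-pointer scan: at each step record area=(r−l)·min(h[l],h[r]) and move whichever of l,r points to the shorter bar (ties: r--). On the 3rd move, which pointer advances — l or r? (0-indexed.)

r

l=0 r=14: min(20,15)*14=210 best=210 *, r--
l=0 r=13: min(20,15)*13=195 best=210, r--
l=0 r=12: min(20,12)*12=144 best=210, r--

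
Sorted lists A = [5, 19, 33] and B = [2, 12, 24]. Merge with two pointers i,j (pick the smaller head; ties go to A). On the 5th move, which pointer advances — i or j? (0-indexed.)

i=0 j=0: A[i]=5>B[j]=2 take 2, j++
i=0 j=1: A[i]=5<=B[j]=12 take 5, i++
i=1 j=1: A[i]=19>B[j]=12 take 12, j++
i=1 j=2: A[i]=19<=B[j]=24 take 19, i++
i=2 j=2: A[i]=33>B[j]=24 take 24, j++

j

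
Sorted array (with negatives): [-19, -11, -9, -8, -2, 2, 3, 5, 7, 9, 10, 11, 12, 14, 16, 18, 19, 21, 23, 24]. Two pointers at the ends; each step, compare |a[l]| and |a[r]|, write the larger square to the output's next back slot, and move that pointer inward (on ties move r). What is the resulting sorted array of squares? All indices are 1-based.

[4, 4, 9, 25, 49, 64, 81, 81, 100, 121, 121, 144, 196, 256, 324, 361, 361, 441, 529, 576]

[1,20] |-19|<=|24| out[20]=576 → r--
[1,19] |-19|<=|23| out[19]=529 → r--
[1,18] |-19|<=|21| out[18]=441 → r--
[1,17] |-19|<=|19| out[17]=361 → r--
[1,16] |-19|>|18| out[16]=361 → l++
[2,16] |-11|<=|18| out[15]=324 → r--
[2,15] |-11|<=|16| out[14]=256 → r--
[2,14] |-11|<=|14| out[13]=196 → r--
[2,13] |-11|<=|12| out[12]=144 → r--
[2,12] |-11|<=|11| out[11]=121 → r--
[2,11] |-11|>|10| out[10]=121 → l++
[3,11] |-9|<=|10| out[9]=100 → r--
[3,10] |-9|<=|9| out[8]=81 → r--
[3,9] |-9|>|7| out[7]=81 → l++
[4,9] |-8|>|7| out[6]=64 → l++
[5,9] |-2|<=|7| out[5]=49 → r--
[5,8] |-2|<=|5| out[4]=25 → r--
[5,7] |-2|<=|3| out[3]=9 → r--
[5,6] |-2|<=|2| out[2]=4 → r--
[5,5] |-2|<=|-2| out[1]=4 → r--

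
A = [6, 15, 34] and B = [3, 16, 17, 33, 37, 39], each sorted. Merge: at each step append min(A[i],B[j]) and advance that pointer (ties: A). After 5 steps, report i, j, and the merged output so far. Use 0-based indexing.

i=2, j=3, merged so far=[3, 6, 15, 16, 17]

[i=0,j=0] A[i]=6>B[j]=3 take 3 → j++
[i=0,j=1] A[i]=6<=B[j]=16 take 6 → i++
[i=1,j=1] A[i]=15<=B[j]=16 take 15 → i++
[i=2,j=1] A[i]=34>B[j]=16 take 16 → j++
[i=2,j=2] A[i]=34>B[j]=17 take 17 → j++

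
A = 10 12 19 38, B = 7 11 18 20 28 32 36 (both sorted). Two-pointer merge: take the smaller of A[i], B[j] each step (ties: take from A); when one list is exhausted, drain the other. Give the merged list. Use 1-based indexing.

[i=1,j=1] A[i]=10>B[j]=7 take 7 → j++
[i=1,j=2] A[i]=10<=B[j]=11 take 10 → i++
[i=2,j=2] A[i]=12>B[j]=11 take 11 → j++
[i=2,j=3] A[i]=12<=B[j]=18 take 12 → i++
[i=3,j=3] A[i]=19>B[j]=18 take 18 → j++
[i=3,j=4] A[i]=19<=B[j]=20 take 19 → i++
[i=4,j=4] A[i]=38>B[j]=20 take 20 → j++
[i=4,j=5] A[i]=38>B[j]=28 take 28 → j++
[i=4,j=6] A[i]=38>B[j]=32 take 32 → j++
[i=4,j=7] A[i]=38>B[j]=36 take 36 → j++
[i=4,j=8] B done, take A[i]=38 → i++

[7, 10, 11, 12, 18, 19, 20, 28, 32, 36, 38]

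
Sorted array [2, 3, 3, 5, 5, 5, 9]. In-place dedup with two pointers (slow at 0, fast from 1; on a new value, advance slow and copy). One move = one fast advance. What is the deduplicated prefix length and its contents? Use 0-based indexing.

length 4; prefix = [2, 3, 5, 9]

(s=0,f=1) a[fast]=3≠a[slow]=2 write a[1]=3 → slow++,fast++
(s=1,f=2) a[fast]=3=a[slow] dup → fast++
(s=1,f=3) a[fast]=5≠a[slow]=3 write a[2]=5 → slow++,fast++
(s=2,f=4) a[fast]=5=a[slow] dup → fast++
(s=2,f=5) a[fast]=5=a[slow] dup → fast++
(s=2,f=6) a[fast]=9≠a[slow]=5 write a[3]=9 → slow++,fast++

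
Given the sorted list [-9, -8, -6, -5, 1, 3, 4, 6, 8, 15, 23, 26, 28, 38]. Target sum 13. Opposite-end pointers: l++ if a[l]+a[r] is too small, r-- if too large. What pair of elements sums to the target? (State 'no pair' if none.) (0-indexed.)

l=0 r=13: -9+38=29 >13, r--
l=0 r=12: -9+28=19 >13, r--
l=0 r=11: -9+26=17 >13, r--
l=0 r=10: -9+23=14 >13, r--
l=0 r=9: -9+15=6 <13, l++
l=1 r=9: -8+15=7 <13, l++
l=2 r=9: -6+15=9 <13, l++
l=3 r=9: -5+15=10 <13, l++
l=4 r=9: 1+15=16 >13, r--
l=4 r=8: 1+8=9 <13, l++
l=5 r=8: 3+8=11 <13, l++
l=6 r=8: 4+8=12 <13, l++
l=7 r=8: 6+8=14 >13, r--

no pair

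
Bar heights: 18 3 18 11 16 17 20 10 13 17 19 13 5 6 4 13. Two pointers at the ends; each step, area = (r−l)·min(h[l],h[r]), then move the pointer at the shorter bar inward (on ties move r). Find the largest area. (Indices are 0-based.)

max area = 195

[0,15] min(18,13)*15=195 best=195 * → r--
[0,14] min(18,4)*14=56 best=195 → r--
[0,13] min(18,6)*13=78 best=195 → r--
[0,12] min(18,5)*12=60 best=195 → r--
[0,11] min(18,13)*11=143 best=195 → r--
[0,10] min(18,19)*10=180 best=195 → l++
[1,10] min(3,19)*9=27 best=195 → l++
[2,10] min(18,19)*8=144 best=195 → l++
[3,10] min(11,19)*7=77 best=195 → l++
[4,10] min(16,19)*6=96 best=195 → l++
[5,10] min(17,19)*5=85 best=195 → l++
[6,10] min(20,19)*4=76 best=195 → r--
[6,9] min(20,17)*3=51 best=195 → r--
[6,8] min(20,13)*2=26 best=195 → r--
[6,7] min(20,10)*1=10 best=195 → r--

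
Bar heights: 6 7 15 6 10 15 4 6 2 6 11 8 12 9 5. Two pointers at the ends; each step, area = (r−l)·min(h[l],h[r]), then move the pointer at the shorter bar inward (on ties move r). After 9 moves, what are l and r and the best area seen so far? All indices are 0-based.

l=2, r=7, best area=120

[0,14] min(6,5)*14=70 best=70 * → r--
[0,13] min(6,9)*13=78 best=78 * → l++
[1,13] min(7,9)*12=84 best=84 * → l++
[2,13] min(15,9)*11=99 best=99 * → r--
[2,12] min(15,12)*10=120 best=120 * → r--
[2,11] min(15,8)*9=72 best=120 → r--
[2,10] min(15,11)*8=88 best=120 → r--
[2,9] min(15,6)*7=42 best=120 → r--
[2,8] min(15,2)*6=12 best=120 → r--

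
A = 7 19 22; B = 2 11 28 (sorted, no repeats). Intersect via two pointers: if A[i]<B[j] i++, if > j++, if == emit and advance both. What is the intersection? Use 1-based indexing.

i=1 j=1: 7>2, j++
i=1 j=2: 7<11, i++
i=2 j=2: 19>11, j++
i=2 j=3: 19<28, i++
i=3 j=3: 22<28, i++

intersection = []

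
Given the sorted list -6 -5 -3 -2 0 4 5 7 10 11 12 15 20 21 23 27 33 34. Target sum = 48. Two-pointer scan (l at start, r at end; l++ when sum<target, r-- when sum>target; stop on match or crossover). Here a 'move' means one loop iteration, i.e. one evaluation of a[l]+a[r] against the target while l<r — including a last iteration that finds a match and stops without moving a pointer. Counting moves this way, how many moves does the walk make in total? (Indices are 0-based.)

[0,17] -6+34=28 <48 → l++
[1,17] -5+34=29 <48 → l++
[2,17] -3+34=31 <48 → l++
[3,17] -2+34=32 <48 → l++
[4,17] 0+34=34 <48 → l++
[5,17] 4+34=38 <48 → l++
[6,17] 5+34=39 <48 → l++
[7,17] 7+34=41 <48 → l++
[8,17] 10+34=44 <48 → l++
[9,17] 11+34=45 <48 → l++
[10,17] 12+34=46 <48 → l++
[11,17] 15+34=49 >48 → r--
[11,16] 15+33=48 → found

13 moves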